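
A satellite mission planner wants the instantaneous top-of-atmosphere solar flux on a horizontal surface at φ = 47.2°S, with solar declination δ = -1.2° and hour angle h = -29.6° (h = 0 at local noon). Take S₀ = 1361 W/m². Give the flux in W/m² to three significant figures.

825 W/m²

cos θ_z = sin φ sin δ + cos φ cos δ cos h = 0.015366 + 0.590641 = 0.606007.
Flux = S₀ · cos θ_z = 1361 × 0.606007 = 824.8 W/m².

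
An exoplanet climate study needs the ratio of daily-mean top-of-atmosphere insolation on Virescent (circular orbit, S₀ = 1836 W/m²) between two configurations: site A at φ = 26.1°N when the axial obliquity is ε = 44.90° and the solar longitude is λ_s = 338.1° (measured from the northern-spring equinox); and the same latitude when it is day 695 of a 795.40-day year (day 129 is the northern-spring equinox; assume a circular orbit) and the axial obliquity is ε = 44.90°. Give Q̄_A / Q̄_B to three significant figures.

Q̄_A / Q̄_B ≈ 2.76

— Configuration A (φ=+26.1°):
Solar declination: sin δ = sin ε · sin λ_s = sin 44.90° × sin 338.1° = -0.26328, so δ = -15.265°.
cos H₀ = −tan(+26.1°) tan(-15.265°) = 0.1337, H₀ = 1.4367 rad.
Bracket: H₀ sin φ sin δ + cos φ cos δ sin H₀ = 1.4367×0.43994×-0.26328 + 0.89803×0.96472×0.99102 = -0.166409 + 0.858568 = 0.692159.
Q̄ = (S₀/π) × [bracket] = (1836/π) × 0.692159 = 404.51 W/m².
— Configuration B (φ=+26.1°):
Solar longitude: λ_s = 360° × (695 − 129)/795.40 = 256.173°.
sin δ = sin 44.90° × sin 256.173° = -0.68542, so δ = -43.268°.
cos H₀ = −tan(+26.1°) tan(-43.268°) = 0.4611, H₀ = 1.0915 rad.
Bracket: H₀ sin φ sin δ + cos φ cos δ sin H₀ = 1.0915×0.43994×-0.68542 + 0.89803×0.72815×0.88733 = -0.329135 + 0.580226 = 0.251091.
Q̄ = (S₀/π) × [bracket] = (1836/π) × 0.251091 = 146.74 W/m².
Ratio Q̄_A / Q̄_B = 404.51 / 146.74 = 2.757.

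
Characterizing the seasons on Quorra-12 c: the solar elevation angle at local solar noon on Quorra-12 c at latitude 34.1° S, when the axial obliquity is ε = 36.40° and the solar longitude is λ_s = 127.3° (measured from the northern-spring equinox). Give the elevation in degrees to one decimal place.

27.7°

Solar declination: sin δ = sin ε · sin λ_s = sin 36.40° × sin 127.3° = 0.47205, so δ = +28.167°.
At local noon the hour angle is zero, so the zenith angle equals |φ − δ| = |-34.1° − (+28.167°)| = 62.267°.
Elevation = 90° − 62.267° = 27.7°.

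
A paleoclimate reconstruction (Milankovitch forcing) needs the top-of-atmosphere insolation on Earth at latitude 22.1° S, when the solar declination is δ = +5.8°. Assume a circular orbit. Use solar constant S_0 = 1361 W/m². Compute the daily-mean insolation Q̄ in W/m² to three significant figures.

cos h₀ = −tan(-22.1°) tan(+5.800°) = 0.0412, h₀ = 1.5295 rad.
Bracket: h₀ sin ϕ sin δ + cos ϕ cos δ sin h₀ = 1.5295×-0.37622×0.10106 + 0.92653×0.99488×0.99915 = -0.058153 + 0.921003 = 0.862850.
Q̄ = (S_0/π) × [bracket] = (1361/π) × 0.862850 = 373.8 W/m².

Q̄ ≈ 374 W/m²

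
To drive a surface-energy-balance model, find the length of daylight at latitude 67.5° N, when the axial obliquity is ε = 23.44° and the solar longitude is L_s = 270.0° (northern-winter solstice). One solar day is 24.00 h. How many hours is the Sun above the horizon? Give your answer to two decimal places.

0.00 h

Solar declination: sin δ = sin ε · sin L_s = sin 23.44° × sin 270.0° = -0.39779, so δ = -23.440°.
cos h₀ = −tan ϕ · tan δ = 1.0467 ≥ 1, so the Sun never rises (polar night) and h₀ = 0.
Daylight = 2h₀/(2π) × 24.00 h = (0.0000/π) × 24.00 = 0.00 h.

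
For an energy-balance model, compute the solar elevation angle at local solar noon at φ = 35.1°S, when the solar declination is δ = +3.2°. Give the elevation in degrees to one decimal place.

At local noon the hour angle is zero, so the zenith angle equals |φ − δ| = |-35.1° − (+3.200°)| = 38.300°.
Elevation = 90° − 38.300° = 51.7°.

51.7°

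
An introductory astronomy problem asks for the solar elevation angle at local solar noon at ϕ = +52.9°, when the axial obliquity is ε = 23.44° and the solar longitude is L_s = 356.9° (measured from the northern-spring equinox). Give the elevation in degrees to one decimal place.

Solar declination: sin δ = sin ε · sin L_s = sin 23.44° × sin 356.9° = -0.02151, so δ = -1.233°.
At local noon the hour angle is zero, so the zenith angle equals |ϕ − δ| = |+52.9° − (-1.233°)| = 54.133°.
Elevation = 90° − 54.133° = 35.9°.

35.9°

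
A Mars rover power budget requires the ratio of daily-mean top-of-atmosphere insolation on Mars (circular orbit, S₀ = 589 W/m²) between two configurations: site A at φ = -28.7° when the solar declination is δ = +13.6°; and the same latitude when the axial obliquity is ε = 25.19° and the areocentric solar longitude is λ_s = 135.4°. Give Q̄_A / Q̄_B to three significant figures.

Q̄_A / Q̄_B ≈ 1.09

— Configuration A (φ=-28.7°):
cos H₀ = −tan(-28.7°) tan(+13.600°) = 0.1325, H₀ = 1.4380 rad.
Bracket: H₀ sin φ sin δ + cos φ cos δ sin H₀ = 1.4380×-0.48022×0.23514 + 0.87715×0.97196×0.99119 = -0.162377 + 0.845044 = 0.682667.
Q̄ = (S₀/π) × [bracket] = (589/π) × 0.682667 = 127.99 W/m².
— Configuration B (φ=-28.7°):
sin δ = sin 25.19° × sin 135.4° = 0.29885, so δ = +17.389°.
cos H₀ = −tan(-28.7°) tan(+17.389°) = 0.1715, H₀ = 1.3985 rad.
Bracket: H₀ sin φ sin δ + cos φ cos δ sin H₀ = 1.3985×-0.48022×0.29885 + 0.87715×0.95430×0.98519 = -0.200704 + 0.824667 = 0.623963.
Q̄ = (S₀/π) × [bracket] = (589/π) × 0.623963 = 116.98 W/m².
Ratio Q̄_A / Q̄_B = 127.99 / 116.98 = 1.094.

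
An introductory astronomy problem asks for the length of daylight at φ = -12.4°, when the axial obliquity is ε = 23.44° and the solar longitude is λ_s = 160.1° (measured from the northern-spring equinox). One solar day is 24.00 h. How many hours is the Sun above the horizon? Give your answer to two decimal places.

Solar declination: sin δ = sin ε · sin λ_s = sin 23.44° × sin 160.1° = 0.13540, so δ = +7.782°.
cos H₀ = −tan φ · tan δ = −tan(-12.4°) × tan(+7.782°) = 0.0300, so H₀ = 1.5407 rad = 88.28°.
Daylight = 2H₀/(2π) × 24.00 h = (1.5407/π) × 24.00 = 11.77 h.

11.77 h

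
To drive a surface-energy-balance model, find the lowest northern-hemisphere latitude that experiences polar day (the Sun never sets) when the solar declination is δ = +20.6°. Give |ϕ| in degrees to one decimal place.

Polar day requires cos h₀ = −tan ϕ tan δ ≤ −1, i.e. tan ϕ tan δ ≥ 1.
The boundary is |tan ϕ| · |tan δ| = 1, so |ϕ| = 90° − |δ| = 90° − 20.6° = 69.4° in the northern hemisphere.

|ϕ| = 69.4°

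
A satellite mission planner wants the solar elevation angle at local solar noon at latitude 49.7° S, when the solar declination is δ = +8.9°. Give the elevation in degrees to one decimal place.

31.4°

At local noon the hour angle is zero, so the zenith angle equals |φ − δ| = |-49.7° − (+8.900°)| = 58.600°.
Elevation = 90° − 58.600° = 31.4°.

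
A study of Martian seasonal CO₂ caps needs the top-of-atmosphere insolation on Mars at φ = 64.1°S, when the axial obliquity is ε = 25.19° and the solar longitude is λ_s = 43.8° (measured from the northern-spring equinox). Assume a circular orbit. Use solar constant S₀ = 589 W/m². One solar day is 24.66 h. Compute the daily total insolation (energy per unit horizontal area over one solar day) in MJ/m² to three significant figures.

1.47 MJ/m²

Solar declination: sin δ = sin ε · sin λ_s = sin 25.19° × sin 43.8° = 0.29459, so δ = +17.133°.
cos H₀ = −tan(-64.1°) tan(+17.133°) = 0.6349, H₀ = 0.8830 rad.
Bracket: H₀ sin φ sin δ + cos φ cos δ sin H₀ = 0.8830×-0.89956×0.29459 + 0.43680×0.95562×0.77263 = -0.233996 + 0.322507 = 0.088511.
Q̄ = (S₀/π) × [bracket] = (589/π) × 0.088511 = 16.594 W/m².
Daily total = Q̄ × 24.66 h × 3600 s/h = 16.594 × 24.66 × 3600 / 10⁶ = 1.473 MJ/m².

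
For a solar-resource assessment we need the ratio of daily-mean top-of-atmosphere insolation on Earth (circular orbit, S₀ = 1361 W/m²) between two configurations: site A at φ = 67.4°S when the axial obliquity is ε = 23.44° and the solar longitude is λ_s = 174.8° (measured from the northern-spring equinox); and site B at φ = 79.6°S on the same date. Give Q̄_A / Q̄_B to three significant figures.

Q̄_A / Q̄_B ≈ 2.60

— Configuration A (φ=-67.4°):
Solar declination: sin δ = sin ε · sin λ_s = sin 23.44° × sin 174.8° = 0.03605, so δ = +2.066°.
cos H₀ = −tan(-67.4°) tan(+2.066°) = 0.0867, H₀ = 1.4840 rad.
Bracket: H₀ sin φ sin δ + cos φ cos δ sin H₀ = 1.4840×-0.92321×0.03605 + 0.38430×0.99935×0.99624 = -0.049390 + 0.382606 = 0.333216.
Q̄ = (S₀/π) × [bracket] = (1361/π) × 0.333216 = 144.36 W/m².
— Configuration B (φ=-79.6°):
cos H₀ = −tan(-79.6°) tan(+2.066°) = 0.1966, H₀ = 1.3729 rad.
Bracket: H₀ sin φ sin δ + cos φ cos δ sin H₀ = 1.3729×-0.98357×0.03605 + 0.18052×0.99935×0.98049 = -0.048680 + 0.176883 = 0.128203.
Q̄ = (S₀/π) × [bracket] = (1361/π) × 0.128203 = 55.540 W/m².
Ratio Q̄_A / Q̄_B = 144.36 / 55.540 = 2.599.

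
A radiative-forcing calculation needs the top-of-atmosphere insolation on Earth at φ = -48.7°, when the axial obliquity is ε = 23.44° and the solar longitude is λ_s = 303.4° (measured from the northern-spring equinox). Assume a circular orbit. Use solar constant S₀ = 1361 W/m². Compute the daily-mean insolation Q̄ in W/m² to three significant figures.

Solar declination: sin δ = sin ε · sin λ_s = sin 23.44° × sin 303.4° = -0.33209, so δ = -19.396°.
cos H₀ = −tan(-48.7°) tan(-19.396°) = -0.4008, H₀ = 1.9831 rad.
Bracket: H₀ sin φ sin δ + cos φ cos δ sin H₀ = 1.9831×-0.75126×-0.33209 + 0.66000×0.94325×0.91618 = 0.494756 + 0.570363 = 1.065119.
Q̄ = (S₀/π) × [bracket] = (1361/π) × 1.065119 = 461.4 W/m².

Q̄ ≈ 461 W/m²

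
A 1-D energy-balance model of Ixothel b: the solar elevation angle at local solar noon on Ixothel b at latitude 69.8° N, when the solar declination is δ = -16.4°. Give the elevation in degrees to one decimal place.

3.8°

At local noon the hour angle is zero, so the zenith angle equals |φ − δ| = |+69.8° − (-16.400°)| = 86.200°.
Elevation = 90° − 86.200° = 3.8°.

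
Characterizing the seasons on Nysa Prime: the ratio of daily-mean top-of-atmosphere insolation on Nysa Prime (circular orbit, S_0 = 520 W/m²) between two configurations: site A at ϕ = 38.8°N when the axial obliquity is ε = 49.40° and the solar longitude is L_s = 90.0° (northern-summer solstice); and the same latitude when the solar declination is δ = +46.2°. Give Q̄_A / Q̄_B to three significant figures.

Q̄_A / Q̄_B ≈ 1.03

— Configuration A (ϕ=+38.8°):
Solar declination: sin δ = sin ε · sin L_s = sin 49.40° × sin 90.0° = 0.75927, so δ = +49.400°.
cos h₀ = −tan(+38.8°) tan(+49.400°) = -0.9381, h₀ = 2.7878 rad.
Bracket: h₀ sin ϕ sin δ + cos ϕ cos δ sin h₀ = 2.7878×0.62660×0.75927 + 0.77934×0.65077×0.34645 = 1.326320 + 0.175709 = 1.502029.
Q̄ = (S_0/π) × [bracket] = (520/π) × 1.502029 = 248.62 W/m².
— Configuration B (ϕ=+38.8°):
cos h₀ = −tan(+38.8°) tan(+46.200°) = -0.8384, h₀ = 2.5652 rad.
Bracket: h₀ sin ϕ sin δ + cos ϕ cos δ sin h₀ = 2.5652×0.62660×0.72176 + 0.77934×0.69214×0.54502 = 1.160124 + 0.293991 = 1.454115.
Q̄ = (S_0/π) × [bracket] = (520/π) × 1.454115 = 240.69 W/m².
Ratio Q̄_A / Q̄_B = 248.62 / 240.69 = 1.033.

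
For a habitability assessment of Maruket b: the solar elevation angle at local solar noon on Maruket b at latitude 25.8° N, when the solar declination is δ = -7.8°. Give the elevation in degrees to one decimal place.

At local noon the hour angle is zero, so the zenith angle equals |φ − δ| = |+25.8° − (-7.800°)| = 33.600°.
Elevation = 90° − 33.600° = 56.4°.

56.4°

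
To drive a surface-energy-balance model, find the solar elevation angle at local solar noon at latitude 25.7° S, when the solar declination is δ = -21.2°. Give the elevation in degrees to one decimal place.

85.5°

At local noon the hour angle is zero, so the zenith angle equals |ϕ − δ| = |-25.7° − (-21.200°)| = 4.500°.
Elevation = 90° − 4.500° = 85.5°.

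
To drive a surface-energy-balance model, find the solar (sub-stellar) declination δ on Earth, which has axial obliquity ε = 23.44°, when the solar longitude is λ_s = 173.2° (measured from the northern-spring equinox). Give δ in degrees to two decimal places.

sin δ = sin ε · sin λ_s = sin 23.44° × sin 173.2° = 0.047100.
δ = arcsin(0.047100) = +2.70°.

δ = +2.70°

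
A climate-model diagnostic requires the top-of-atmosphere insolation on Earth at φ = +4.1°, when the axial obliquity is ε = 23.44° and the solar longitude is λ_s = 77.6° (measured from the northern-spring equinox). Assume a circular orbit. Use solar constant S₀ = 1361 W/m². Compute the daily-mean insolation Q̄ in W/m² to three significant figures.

Solar declination: sin δ = sin ε · sin λ_s = sin 23.44° × sin 77.6° = 0.38851, so δ = +22.862°.
cos H₀ = −tan(+4.1°) tan(+22.862°) = -0.0302, H₀ = 1.6010 rad.
Bracket: H₀ sin φ sin δ + cos φ cos δ sin H₀ = 1.6010×0.07150×0.38851 + 0.99744×0.92144×0.99954 = 0.044473 + 0.918658 = 0.963131.
Q̄ = (S₀/π) × [bracket] = (1361/π) × 0.963131 = 417.2 W/m².

Q̄ ≈ 417 W/m²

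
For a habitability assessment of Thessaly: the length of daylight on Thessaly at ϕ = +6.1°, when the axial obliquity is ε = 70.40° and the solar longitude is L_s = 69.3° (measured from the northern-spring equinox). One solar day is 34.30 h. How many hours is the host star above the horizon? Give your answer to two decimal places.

19.34 h

Solar declination: sin δ = sin ε · sin L_s = sin 70.40° × sin 69.3° = 0.88124, so δ = +61.793°.
cos h₀ = −tan ϕ · tan δ = −tan(+6.1°) × tan(+61.793°) = -0.1992, so h₀ = 1.7714 rad = 101.49°.
Daylight = 2h₀/(2π) × 34.30 h = (1.7714/π) × 34.30 = 19.34 h.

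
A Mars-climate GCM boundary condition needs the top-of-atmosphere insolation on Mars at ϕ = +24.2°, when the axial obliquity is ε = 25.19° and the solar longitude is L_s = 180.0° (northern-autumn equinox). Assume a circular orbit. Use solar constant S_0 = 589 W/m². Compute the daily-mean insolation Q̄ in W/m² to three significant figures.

Q̄ ≈ 171 W/m²

Solar declination: sin δ = sin ε · sin L_s = sin 25.19° × sin 180.0° = 0.00000, so δ = +0.000°.
cos h₀ = −tan(+24.2°) tan(+0.000°) = -0.0000, h₀ = 1.5708 rad.
Bracket: h₀ sin ϕ sin δ + cos ϕ cos δ sin h₀ = 1.5708×0.40992×0.00000 + 0.91212×1.00000×1.00000 = 0.000000 + 0.912120 = 0.912120.
Q̄ = (S_0/π) × [bracket] = (589/π) × 0.912120 = 171.0 W/m².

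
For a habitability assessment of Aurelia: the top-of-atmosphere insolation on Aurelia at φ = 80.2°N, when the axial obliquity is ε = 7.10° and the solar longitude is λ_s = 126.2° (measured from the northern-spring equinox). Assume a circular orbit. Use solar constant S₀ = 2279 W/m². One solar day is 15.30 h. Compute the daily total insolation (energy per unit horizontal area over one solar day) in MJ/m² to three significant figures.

14.1 MJ/m²

Solar declination: sin δ = sin ε · sin λ_s = sin 7.10° × sin 126.2° = 0.09974, so δ = +5.724°.
cos H₀ = −tan(+80.2°) tan(+5.724°) = -0.5803, H₀ = 2.1899 rad.
Bracket: H₀ sin φ sin δ + cos φ cos δ sin H₀ = 2.1899×0.98541×0.09974 + 0.17021×0.99501×0.81438 = 0.215234 + 0.137924 = 0.353158.
Q̄ = (S₀/π) × [bracket] = (2279/π) × 0.353158 = 256.19 W/m².
Daily total = Q̄ × 15.30 h × 3600 s/h = 256.19 × 15.30 × 3600 / 10⁶ = 14.11 MJ/m².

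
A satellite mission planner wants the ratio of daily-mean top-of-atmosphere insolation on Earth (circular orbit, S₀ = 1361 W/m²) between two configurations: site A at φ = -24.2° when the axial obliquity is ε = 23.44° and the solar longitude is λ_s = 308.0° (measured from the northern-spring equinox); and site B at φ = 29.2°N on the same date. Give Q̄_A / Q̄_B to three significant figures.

— Configuration A (φ=-24.2°):
Solar declination: sin δ = sin ε · sin λ_s = sin 23.44° × sin 308.0° = -0.31346, so δ = -18.268°.
cos H₀ = −tan(-24.2°) tan(-18.268°) = -0.1484, H₀ = 1.7197 rad.
Bracket: H₀ sin φ sin δ + cos φ cos δ sin H₀ = 1.7197×-0.40992×-0.31346 + 0.91212×0.94960×0.98893 = 0.220970 + 0.856561 = 1.077531.
Q̄ = (S₀/π) × [bracket] = (1361/π) × 1.077531 = 466.81 W/m².
— Configuration B (φ=+29.2°):
cos H₀ = −tan(+29.2°) tan(-18.268°) = 0.1845, H₀ = 1.3852 rad.
Bracket: H₀ sin φ sin δ + cos φ cos δ sin H₀ = 1.3852×0.48786×-0.31346 + 0.87292×0.94960×0.98284 = -0.211831 + 0.814700 = 0.602869.
Q̄ = (S₀/π) × [bracket] = (1361/π) × 0.602869 = 261.17 W/m².
Ratio Q̄_A / Q̄_B = 466.81 / 261.17 = 1.787.

Q̄_A / Q̄_B ≈ 1.79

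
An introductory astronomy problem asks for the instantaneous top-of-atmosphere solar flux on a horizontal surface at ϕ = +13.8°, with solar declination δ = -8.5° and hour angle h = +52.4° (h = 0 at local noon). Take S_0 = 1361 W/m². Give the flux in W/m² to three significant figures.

cos θ_z = sin ϕ sin δ + cos ϕ cos δ cos h = -0.035257 + 0.586024 = 0.550767.
Flux = S_0 · cos θ_z = 1361 × 0.550767 = 749.6 W/m².

750 W/m²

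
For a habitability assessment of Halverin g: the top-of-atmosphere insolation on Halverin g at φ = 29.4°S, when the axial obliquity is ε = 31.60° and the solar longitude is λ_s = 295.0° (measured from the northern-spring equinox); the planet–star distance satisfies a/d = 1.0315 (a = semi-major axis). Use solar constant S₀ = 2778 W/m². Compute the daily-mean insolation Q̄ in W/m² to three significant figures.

Q̄ ≈ 1.10e+03 W/m²

Solar declination: sin δ = sin ε · sin λ_s = sin 31.60° × sin 295.0° = -0.47489, so δ = -28.352°.
cos H₀ = −tan(-29.4°) tan(-28.352°) = -0.3041, H₀ = 1.8798 rad.
Bracket: H₀ sin φ sin δ + cos φ cos δ sin H₀ = 1.8798×-0.49090×-0.47489 + 0.87121×0.88004×0.95265 = 0.438226 + 0.730396 = 1.168622.
Inverse-square distance factor (a/d)² = 1.0315² = 1.063992.
Q̄ = (S₀/π) × 1.063992 × [bracket] = (2778/π) × 1.063992 × 1.168622 = 1099 W/m².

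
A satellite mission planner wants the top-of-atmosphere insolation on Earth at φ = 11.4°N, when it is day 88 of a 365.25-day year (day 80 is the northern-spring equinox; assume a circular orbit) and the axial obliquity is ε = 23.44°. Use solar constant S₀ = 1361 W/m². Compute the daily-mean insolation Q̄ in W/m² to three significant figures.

Solar longitude: λ_s = 360° × (88 − 80)/365.25 = 7.885°.
sin δ = sin 23.44° × sin 7.885° = 0.05457, so δ = +3.128°.
cos H₀ = −tan(+11.4°) tan(+3.128°) = -0.0110, H₀ = 1.5818 rad.
Bracket: H₀ sin φ sin δ + cos φ cos δ sin H₀ = 1.5818×0.19766×0.05457 + 0.98027×0.99851×0.99994 = 0.017062 + 0.978751 = 0.995813.
Q̄ = (S₀/π) × [bracket] = (1361/π) × 0.995813 = 431.4 W/m².

Q̄ ≈ 431 W/m²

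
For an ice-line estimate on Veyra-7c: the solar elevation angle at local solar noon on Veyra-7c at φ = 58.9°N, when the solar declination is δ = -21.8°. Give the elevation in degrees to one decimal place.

At local noon the hour angle is zero, so the zenith angle equals |φ − δ| = |+58.9° − (-21.800°)| = 80.700°.
Elevation = 90° − 80.700° = 9.3°.

9.3°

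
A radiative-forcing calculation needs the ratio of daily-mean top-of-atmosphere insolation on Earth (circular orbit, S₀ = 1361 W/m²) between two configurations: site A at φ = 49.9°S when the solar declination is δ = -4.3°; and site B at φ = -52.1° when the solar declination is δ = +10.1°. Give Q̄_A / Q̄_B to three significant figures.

Q̄_A / Q̄_B ≈ 1.82

— Configuration A (φ=-49.9°):
cos H₀ = −tan(-49.9°) tan(-4.300°) = -0.0893, H₀ = 1.6602 rad.
Bracket: H₀ sin φ sin δ + cos φ cos δ sin H₀ = 1.6602×-0.76492×-0.07498 + 0.64412×0.99719×0.99601 = 0.095219 + 0.639747 = 0.734966.
Q̄ = (S₀/π) × [bracket] = (1361/π) × 0.734966 = 318.40 W/m².
— Configuration B (φ=-52.1°):
cos H₀ = −tan(-52.1°) tan(+10.100°) = 0.2288, H₀ = 1.3399 rad.
Bracket: H₀ sin φ sin δ + cos φ cos δ sin H₀ = 1.3399×-0.78908×0.17537 + 0.61429×0.98450×0.97347 = -0.185417 + 0.588724 = 0.403307.
Q̄ = (S₀/π) × [bracket] = (1361/π) × 0.403307 = 174.72 W/m².
Ratio Q̄_A / Q̄_B = 318.40 / 174.72 = 1.822.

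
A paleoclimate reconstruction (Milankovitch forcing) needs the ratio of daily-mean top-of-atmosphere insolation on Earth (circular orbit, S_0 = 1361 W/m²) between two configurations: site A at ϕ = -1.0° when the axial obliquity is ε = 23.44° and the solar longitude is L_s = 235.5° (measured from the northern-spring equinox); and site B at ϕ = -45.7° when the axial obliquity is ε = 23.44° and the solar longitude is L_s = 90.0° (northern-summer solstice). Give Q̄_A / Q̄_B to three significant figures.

Q̄_A / Q̄_B ≈ 3.70

— Configuration A (ϕ=-1.0°):
Solar declination: sin δ = sin ε · sin L_s = sin 23.44° × sin 235.5° = -0.32783, so δ = -19.137°.
cos h₀ = −tan(-1.0°) tan(-19.137°) = -0.0061, h₀ = 1.5769 rad.
Bracket: h₀ sin ϕ sin δ + cos ϕ cos δ sin h₀ = 1.5769×-0.01745×-0.32783 + 0.99985×0.94474×0.99998 = 0.009021 + 0.944579 = 0.953600.
Q̄ = (S_0/π) × [bracket] = (1361/π) × 0.953600 = 413.12 W/m².
— Configuration B (ϕ=-45.7°):
Solar declination: sin δ = sin ε · sin L_s = sin 23.44° × sin 90.0° = 0.39779, so δ = +23.440°.
cos h₀ = −tan(-45.7°) tan(+23.440°) = 0.4443, h₀ = 1.1104 rad.
Bracket: h₀ sin ϕ sin δ + cos ϕ cos δ sin h₀ = 1.1104×-0.71569×0.39779 + 0.69842×0.91748×0.89588 = -0.316125 + 0.574068 = 0.257943.
Q̄ = (S_0/π) × [bracket] = (1361/π) × 0.257943 = 111.75 W/m².
Ratio Q̄_A / Q̄_B = 413.12 / 111.75 = 3.697.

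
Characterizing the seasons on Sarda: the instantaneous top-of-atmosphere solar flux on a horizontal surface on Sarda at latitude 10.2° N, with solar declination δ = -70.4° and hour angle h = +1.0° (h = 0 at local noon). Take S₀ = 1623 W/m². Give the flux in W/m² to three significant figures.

cos θ_z = sin φ sin δ + cos φ cos δ cos h = -0.166824 + 0.330100 = 0.163276.
Flux = S₀ · cos θ_z = 1623 × 0.163276 = 265.0 W/m².

265 W/m²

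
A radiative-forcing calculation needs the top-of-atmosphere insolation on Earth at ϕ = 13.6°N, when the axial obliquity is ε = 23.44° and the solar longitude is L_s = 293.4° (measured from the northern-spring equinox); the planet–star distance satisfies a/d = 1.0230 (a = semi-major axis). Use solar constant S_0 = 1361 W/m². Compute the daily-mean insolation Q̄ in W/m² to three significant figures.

Q̄ ≈ 351 W/m²

Solar declination: sin δ = sin ε · sin L_s = sin 23.44° × sin 293.4° = -0.36507, so δ = -21.412°.
cos h₀ = −tan(+13.6°) tan(-21.412°) = 0.0949, h₀ = 1.4758 rad.
Bracket: h₀ sin ϕ sin δ + cos ϕ cos δ sin h₀ = 1.4758×0.23514×-0.36507 + 0.97196×0.93098×0.99549 = -0.126686 + 0.900794 = 0.774108.
Inverse-square distance factor (a/d)² = 1.0230² = 1.046529.
Q̄ = (S_0/π) × 1.046529 × [bracket] = (1361/π) × 1.046529 × 0.774108 = 351.0 W/m².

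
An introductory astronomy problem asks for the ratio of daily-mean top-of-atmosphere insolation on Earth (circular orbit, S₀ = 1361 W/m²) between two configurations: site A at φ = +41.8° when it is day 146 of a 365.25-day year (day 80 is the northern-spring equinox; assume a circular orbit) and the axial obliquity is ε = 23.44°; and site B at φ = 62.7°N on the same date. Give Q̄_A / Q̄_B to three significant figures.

Q̄_A / Q̄_B ≈ 1.05

— Configuration A (φ=+41.8°):
Solar longitude: λ_s = 360° × (146 − 80)/365.25 = 65.051°.
sin δ = sin 23.44° × sin 65.051° = 0.36067, so δ = +21.141°.
cos H₀ = −tan(+41.8°) tan(+21.141°) = -0.3457, H₀ = 1.9238 rad.
Bracket: H₀ sin φ sin δ + cos φ cos δ sin H₀ = 1.9238×0.66653×0.36067 + 0.74548×0.93269×0.93833 = 0.462476 + 0.652422 = 1.114898.
Q̄ = (S₀/π) × [bracket] = (1361/π) × 1.114898 = 483.00 W/m².
— Configuration B (φ=+62.7°):
cos H₀ = −tan(+62.7°) tan(+21.141°) = -0.7492, H₀ = 2.4177 rad.
Bracket: H₀ sin φ sin δ + cos φ cos δ sin H₀ = 2.4177×0.88862×0.36067 + 0.45865×0.93269×0.66233 = 0.774869 + 0.283330 = 1.058199.
Q̄ = (S₀/π) × [bracket] = (1361/π) × 1.058199 = 458.43 W/m².
Ratio Q̄_A / Q̄_B = 483.00 / 458.43 = 1.054.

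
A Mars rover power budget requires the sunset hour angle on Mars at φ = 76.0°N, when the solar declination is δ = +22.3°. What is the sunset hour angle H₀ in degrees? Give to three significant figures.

H₀ = 180°

Sunrise equation: cos H₀ = −tan φ · tan δ = -1.6449 ≤ −1, so the Sun never sets (polar day) and H₀ = π.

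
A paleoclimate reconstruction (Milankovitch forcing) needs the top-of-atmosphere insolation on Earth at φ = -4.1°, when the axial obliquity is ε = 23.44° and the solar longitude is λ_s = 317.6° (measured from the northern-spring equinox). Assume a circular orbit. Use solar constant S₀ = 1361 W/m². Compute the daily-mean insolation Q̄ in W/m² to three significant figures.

Q̄ ≈ 429 W/m²

Solar declination: sin δ = sin ε · sin λ_s = sin 23.44° × sin 317.6° = -0.26823, so δ = -15.559°.
cos H₀ = −tan(-4.1°) tan(-15.559°) = -0.0200, H₀ = 1.5908 rad.
Bracket: H₀ sin φ sin δ + cos φ cos δ sin H₀ = 1.5908×-0.07150×-0.26823 + 0.99744×0.96335×0.99980 = 0.030509 + 0.960692 = 0.991201.
Q̄ = (S₀/π) × [bracket] = (1361/π) × 0.991201 = 429.4 W/m².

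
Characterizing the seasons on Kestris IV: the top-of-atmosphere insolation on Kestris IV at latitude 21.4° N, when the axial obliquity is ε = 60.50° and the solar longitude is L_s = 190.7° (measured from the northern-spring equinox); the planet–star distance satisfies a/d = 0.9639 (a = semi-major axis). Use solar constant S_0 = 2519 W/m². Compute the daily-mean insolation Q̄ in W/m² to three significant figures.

Q̄ ≈ 617 W/m²

Solar declination: sin δ = sin ε · sin L_s = sin 60.50° × sin 190.7° = -0.16160, so δ = -9.300°.
cos h₀ = −tan(+21.4°) tan(-9.300°) = 0.0642, h₀ = 1.5066 rad.
Bracket: h₀ sin ϕ sin δ + cos ϕ cos δ sin h₀ = 1.5066×0.36488×-0.16160 + 0.93106×0.98686×0.99794 = -0.088836 + 0.916933 = 0.828097.
Inverse-square distance factor (a/d)² = 0.9639² = 0.929103.
Q̄ = (S_0/π) × 0.929103 × [bracket] = (2519/π) × 0.929103 × 0.828097 = 616.9 W/m².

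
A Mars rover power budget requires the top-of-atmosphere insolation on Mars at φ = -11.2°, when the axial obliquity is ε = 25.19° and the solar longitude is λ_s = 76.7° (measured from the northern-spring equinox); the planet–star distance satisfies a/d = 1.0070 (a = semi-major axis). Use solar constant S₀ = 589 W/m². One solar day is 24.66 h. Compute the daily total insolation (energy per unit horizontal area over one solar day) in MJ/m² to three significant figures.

13.0 MJ/m²

Solar declination: sin δ = sin ε · sin λ_s = sin 25.19° × sin 76.7° = 0.41421, so δ = +24.469°.
cos H₀ = −tan(-11.2°) tan(+24.469°) = 0.0901, H₀ = 1.4806 rad.
Bracket: H₀ sin φ sin δ + cos φ cos δ sin H₀ = 1.4806×-0.19423×0.41421 + 0.98096×0.91018×0.99593 = -0.119117 + 0.889216 = 0.770099.
Inverse-square distance factor (a/d)² = 1.0070² = 1.014049.
Q̄ = (S₀/π) × 1.014049 × [bracket] = (589/π) × 1.014049 × 0.770099 = 146.41 W/m².
Daily total = Q̄ × 24.66 h × 3600 s/h = 146.41 × 24.66 × 3600 / 10⁶ = 13.00 MJ/m².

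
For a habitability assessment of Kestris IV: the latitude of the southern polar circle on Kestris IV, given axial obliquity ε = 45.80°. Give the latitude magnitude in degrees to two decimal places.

The polar circle is the lowest latitude that experiences at least one full rotation of continuous darkness at the northern-summer solstice; it lies at |ϕ| = 90° − ε = 90° − 45.80° = 44.20°.

44.20°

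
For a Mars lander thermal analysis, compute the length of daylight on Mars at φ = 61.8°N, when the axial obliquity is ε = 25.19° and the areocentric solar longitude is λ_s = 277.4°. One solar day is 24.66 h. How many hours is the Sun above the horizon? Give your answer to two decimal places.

sin δ = sin 25.19° × sin 277.4° = -0.42208, so δ = -24.966°.
cos H₀ = −tan φ · tan δ = −tan(+61.8°) × tan(-24.966°) = 0.8683, so H₀ = 0.5190 rad = 29.74°.
Daylight = 2H₀/(2π) × 24.66 h = (0.5190/π) × 24.66 = 4.07 h.

4.07 h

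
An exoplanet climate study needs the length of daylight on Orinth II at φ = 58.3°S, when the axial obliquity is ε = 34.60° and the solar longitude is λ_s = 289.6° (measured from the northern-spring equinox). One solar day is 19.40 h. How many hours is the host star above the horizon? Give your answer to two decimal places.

19.40 h

Solar declination: sin δ = sin ε · sin λ_s = sin 34.60° × sin 289.6° = -0.53494, so δ = -32.340°.
Sunrise equation: cos H₀ = −tan φ · tan δ = -1.0252 ≤ −1, so the host star never sets (polar day) and H₀ = π.
Daylight = 2H₀/(2π) × 19.40 h = (3.1416/π) × 19.40 = 19.40 h.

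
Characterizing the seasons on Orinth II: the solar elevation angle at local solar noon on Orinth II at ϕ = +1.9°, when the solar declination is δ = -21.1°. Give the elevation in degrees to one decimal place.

67.0°

At local noon the hour angle is zero, so the zenith angle equals |ϕ − δ| = |+1.9° − (-21.100°)| = 23.000°.
Elevation = 90° − 23.000° = 67.0°.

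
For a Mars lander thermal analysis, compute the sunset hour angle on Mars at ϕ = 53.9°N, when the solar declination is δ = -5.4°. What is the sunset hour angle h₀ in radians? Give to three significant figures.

h₀ = 1.44 rad

cos h₀ = −tan ϕ · tan δ = −tan(+53.9°) × tan(-5.400°) = 0.1296, so h₀ = 1.4408 rad = 82.55°.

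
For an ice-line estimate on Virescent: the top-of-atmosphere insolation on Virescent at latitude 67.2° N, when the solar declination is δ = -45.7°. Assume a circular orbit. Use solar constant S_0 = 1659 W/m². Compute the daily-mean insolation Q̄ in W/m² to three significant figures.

Q̄ ≈ 0.00 W/m²

cos h₀ = −tan(+67.2°) tan(-45.700°) = 2.4378 ≥ 1 ⇒ polar night, h₀ = 0 and Q̄ = 0.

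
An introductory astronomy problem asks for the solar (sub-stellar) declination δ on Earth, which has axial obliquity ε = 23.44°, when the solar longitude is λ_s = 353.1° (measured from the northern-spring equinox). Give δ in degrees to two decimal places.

δ = -2.74°

sin δ = sin ε · sin λ_s = sin 23.44° × sin 353.1° = -0.047789.
δ = arcsin(-0.047789) = -2.74°.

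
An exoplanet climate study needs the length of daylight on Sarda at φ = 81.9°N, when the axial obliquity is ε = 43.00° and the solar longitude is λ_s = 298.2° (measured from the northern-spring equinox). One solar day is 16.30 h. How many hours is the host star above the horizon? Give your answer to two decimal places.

Solar declination: sin δ = sin ε · sin λ_s = sin 43.00° × sin 298.2° = -0.60105, so δ = -36.945°.
cos H₀ = −tan φ · tan δ = 5.2842 ≥ 1, so the host star never rises (polar night) and H₀ = 0.
Daylight = 2H₀/(2π) × 16.30 h = (0.0000/π) × 16.30 = 0.00 h.

0.00 h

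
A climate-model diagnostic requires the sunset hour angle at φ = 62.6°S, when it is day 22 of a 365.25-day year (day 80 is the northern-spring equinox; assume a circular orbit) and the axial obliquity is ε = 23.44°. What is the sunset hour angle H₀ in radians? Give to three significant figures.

Solar longitude: λ_s = 360° × (22 − 80)/365.25 = -57.166°, i.e. -57.166° + 360° = 302.834°.
sin δ = sin 23.44° × sin 302.834° = -0.33424, so δ = -19.526°.
cos H₀ = −tan φ · tan δ = −tan(-62.6°) × tan(-19.526°) = -0.6842, so H₀ = 2.3243 rad = 133.17°.

H₀ = 2.32 rad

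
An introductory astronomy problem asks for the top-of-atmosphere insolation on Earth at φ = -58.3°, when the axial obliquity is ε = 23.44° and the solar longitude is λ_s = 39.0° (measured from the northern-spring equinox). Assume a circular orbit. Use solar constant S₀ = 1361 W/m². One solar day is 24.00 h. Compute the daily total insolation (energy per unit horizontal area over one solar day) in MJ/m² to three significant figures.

8.21 MJ/m²

Solar declination: sin δ = sin ε · sin λ_s = sin 23.44° × sin 39.0° = 0.25034, so δ = +14.497°.
cos H₀ = −tan(-58.3°) tan(+14.497°) = 0.4187, H₀ = 1.1388 rad.
Bracket: H₀ sin φ sin δ + cos φ cos δ sin H₀ = 1.1388×-0.85081×0.25034 + 0.52547×0.96816×0.90814 = -0.242555 + 0.462006 = 0.219451.
Q̄ = (S₀/π) × [bracket] = (1361/π) × 0.219451 = 95.071 W/m².
Daily total = Q̄ × 24.00 h × 3600 s/h = 95.071 × 24.00 × 3600 / 10⁶ = 8.214 MJ/m².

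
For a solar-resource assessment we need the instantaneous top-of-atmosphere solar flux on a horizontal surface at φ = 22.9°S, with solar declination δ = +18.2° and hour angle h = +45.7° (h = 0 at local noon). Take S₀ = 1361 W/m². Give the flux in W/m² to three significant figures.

cos θ_z = sin φ sin δ + cos φ cos δ cos h = -0.121537 + 0.611183 = 0.489646.
Flux = S₀ · cos θ_z = 1361 × 0.489646 = 666.4 W/m².

666 W/m²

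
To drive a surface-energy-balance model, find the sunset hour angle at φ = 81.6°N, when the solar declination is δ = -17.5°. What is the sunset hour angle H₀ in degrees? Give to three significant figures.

H₀ = 0.00°

cos H₀ = −tan φ · tan δ = 2.1352 ≥ 1, so the Sun never rises (polar night) and H₀ = 0.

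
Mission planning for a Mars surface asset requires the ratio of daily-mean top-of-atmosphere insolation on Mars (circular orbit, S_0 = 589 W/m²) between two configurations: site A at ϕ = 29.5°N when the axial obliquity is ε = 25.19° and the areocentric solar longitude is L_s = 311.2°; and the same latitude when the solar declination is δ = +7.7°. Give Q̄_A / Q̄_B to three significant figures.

— Configuration A (ϕ=+29.5°):
sin δ = sin 25.19° × sin 311.2° = -0.32024, so δ = -18.678°.
cos h₀ = −tan(+29.5°) tan(-18.678°) = 0.1913, h₀ = 1.3784 rad.
Bracket: h₀ sin ϕ sin δ + cos ϕ cos δ sin h₀ = 1.3784×0.49242×-0.32024 + 0.87036×0.94734×0.98154 = -0.217363 + 0.809306 = 0.591943.
Q̄ = (S_0/π) × [bracket] = (589/π) × 0.591943 = 110.98 W/m².
— Configuration B (ϕ=+29.5°):
cos h₀ = −tan(+29.5°) tan(+7.700°) = -0.0765, h₀ = 1.6474 rad.
Bracket: h₀ sin ϕ sin δ + cos ϕ cos δ sin h₀ = 1.6474×0.49242×0.13399 + 0.87036×0.99098×0.99707 = 0.108694 + 0.859982 = 0.968676.
Q̄ = (S_0/π) × [bracket] = (589/π) × 0.968676 = 181.61 W/m².
Ratio Q̄_A / Q̄_B = 110.98 / 181.61 = 0.6111.

Q̄_A / Q̄_B ≈ 0.611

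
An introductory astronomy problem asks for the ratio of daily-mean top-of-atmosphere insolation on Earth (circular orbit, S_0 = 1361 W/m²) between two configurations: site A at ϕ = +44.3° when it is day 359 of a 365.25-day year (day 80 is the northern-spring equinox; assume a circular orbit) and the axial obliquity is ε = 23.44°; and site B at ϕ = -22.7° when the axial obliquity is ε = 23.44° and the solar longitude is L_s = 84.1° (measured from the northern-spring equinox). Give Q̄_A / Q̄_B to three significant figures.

— Configuration A (ϕ=+44.3°):
Solar longitude: L_s = 360° × (359 − 80)/365.25 = 274.990°.
sin δ = sin 23.44° × sin 274.990° = -0.39628, so δ = -23.346°.
cos h₀ = −tan(+44.3°) tan(-23.346°) = 0.4212, h₀ = 1.1360 rad.
Bracket: h₀ sin ϕ sin δ + cos ϕ cos δ sin h₀ = 1.1360×0.69842×-0.39628 + 0.71569×0.91813×0.90697 = -0.314411 + 0.595967 = 0.281556.
Q̄ = (S_0/π) × [bracket] = (1361/π) × 0.281556 = 121.98 W/m².
— Configuration B (ϕ=-22.7°):
Solar declination: sin δ = sin ε · sin L_s = sin 23.44° × sin 84.1° = 0.39568, so δ = +23.308°.
cos h₀ = −tan(-22.7°) tan(+23.308°) = 0.1802, h₀ = 1.3896 rad.
Bracket: h₀ sin ϕ sin δ + cos ϕ cos δ sin h₀ = 1.3896×-0.38591×0.39568 + 0.92254×0.91839×0.98363 = -0.212188 + 0.833382 = 0.621194.
Q̄ = (S_0/π) × [bracket] = (1361/π) × 0.621194 = 269.11 W/m².
Ratio Q̄_A / Q̄_B = 121.98 / 269.11 = 0.4533.

Q̄_A / Q̄_B ≈ 0.453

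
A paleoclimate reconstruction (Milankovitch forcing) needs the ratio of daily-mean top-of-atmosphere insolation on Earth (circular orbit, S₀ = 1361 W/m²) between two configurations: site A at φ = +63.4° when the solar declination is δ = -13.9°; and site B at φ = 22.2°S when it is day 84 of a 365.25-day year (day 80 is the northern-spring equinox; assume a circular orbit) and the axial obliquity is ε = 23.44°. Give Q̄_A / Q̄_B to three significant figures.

Q̄_A / Q̄_B ≈ 0.167

— Configuration A (φ=+63.4°):
cos H₀ = −tan(+63.4°) tan(-13.900°) = 0.4942, H₀ = 1.0539 rad.
Bracket: H₀ sin φ sin δ + cos φ cos δ sin H₀ = 1.0539×0.89415×-0.24023 + 0.44776×0.97072×0.86935 = -0.226379 + 0.377863 = 0.151484.
Q̄ = (S₀/π) × [bracket] = (1361/π) × 0.151484 = 65.626 W/m².
— Configuration B (φ=-22.2°):
Solar longitude: λ_s = 360° × (84 − 80)/365.25 = 3.943°.
sin δ = sin 23.44° × sin 3.943° = 0.02735, so δ = +1.567°.
cos H₀ = −tan(-22.2°) tan(+1.567°) = 0.0112, H₀ = 1.5596 rad.
Bracket: H₀ sin φ sin δ + cos φ cos δ sin H₀ = 1.5596×-0.37784×0.02735 + 0.92587×0.99963×0.99994 = -0.016117 + 0.925472 = 0.909355.
Q̄ = (S₀/π) × [bracket] = (1361/π) × 0.909355 = 393.95 W/m².
Ratio Q̄_A / Q̄_B = 65.626 / 393.95 = 0.1666.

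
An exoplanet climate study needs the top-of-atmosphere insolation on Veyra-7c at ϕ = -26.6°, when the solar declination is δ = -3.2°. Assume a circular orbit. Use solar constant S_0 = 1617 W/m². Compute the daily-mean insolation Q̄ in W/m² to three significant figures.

Q̄ ≈ 480 W/m²

cos h₀ = −tan(-26.6°) tan(-3.200°) = -0.0280, h₀ = 1.5988 rad.
Bracket: h₀ sin ϕ sin δ + cos ϕ cos δ sin h₀ = 1.5988×-0.44776×-0.05582 + 0.89415×0.99844×0.99961 = 0.039960 + 0.892407 = 0.932367.
Q̄ = (S_0/π) × [bracket] = (1617/π) × 0.932367 = 479.9 W/m².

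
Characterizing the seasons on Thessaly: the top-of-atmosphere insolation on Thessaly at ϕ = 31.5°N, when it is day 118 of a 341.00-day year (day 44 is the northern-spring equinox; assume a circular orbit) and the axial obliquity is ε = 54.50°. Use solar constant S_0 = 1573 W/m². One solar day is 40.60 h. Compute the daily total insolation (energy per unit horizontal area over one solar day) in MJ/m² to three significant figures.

98.7 MJ/m²

Solar longitude: L_s = 360° × (118 − 44)/341.00 = 78.123°.
sin δ = sin 54.50° × sin 78.123° = 0.79669, so δ = +52.815°.
cos h₀ = −tan(+31.5°) tan(+52.815°) = -0.8078, h₀ = 2.5112 rad.
Bracket: h₀ sin ϕ sin δ + cos ϕ cos δ sin h₀ = 2.5112×0.52250×0.79669 + 0.85264×0.60439×0.58950 = 1.045339 + 0.303785 = 1.349124.
Q̄ = (S_0/π) × [bracket] = (1573/π) × 1.349124 = 675.51 W/m².
Daily total = Q̄ × 40.60 h × 3600 s/h = 675.51 × 40.60 × 3600 / 10⁶ = 98.73 MJ/m².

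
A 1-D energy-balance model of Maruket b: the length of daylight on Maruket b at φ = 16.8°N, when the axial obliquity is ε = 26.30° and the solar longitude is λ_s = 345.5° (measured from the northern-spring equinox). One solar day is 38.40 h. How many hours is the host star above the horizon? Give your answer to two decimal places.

Solar declination: sin δ = sin ε · sin λ_s = sin 26.30° × sin 345.5° = -0.11094, so δ = -6.369°.
cos H₀ = −tan φ · tan δ = −tan(+16.8°) × tan(-6.369°) = 0.0337, so H₀ = 1.5371 rad = 88.07°.
Daylight = 2H₀/(2π) × 38.40 h = (1.5371/π) × 38.40 = 18.79 h.

18.79 h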